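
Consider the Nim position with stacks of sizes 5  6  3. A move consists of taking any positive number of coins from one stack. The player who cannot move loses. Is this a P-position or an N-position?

In binary:
  101  (5)
  110  (6)
  011  (3)
  ---
  000  (0)
The nim-sum is 0, so this is a P-position: the player to move is in a losing position under optimal play.

P-position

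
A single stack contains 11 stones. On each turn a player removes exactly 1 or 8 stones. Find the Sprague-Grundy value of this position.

0

Build the Grundy sequence with g(k) = mex{g(k−s) : s ∈ {1, 8}, s ≤ k}:
k:     0  1  2  3  4  5  6  7  8  9 10 11
g(k):  0  1  0  1  0  1  0  1  2  0  1  0
So g(11) = 0.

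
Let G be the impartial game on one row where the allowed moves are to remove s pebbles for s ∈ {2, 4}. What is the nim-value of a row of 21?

1

Grundy values for subtraction set {2, 4}:
k:     0  1  2  3  4  5  6  7  8  9 10 11 12 13 14 15 16 17 18 19 20 21
g(k):  0  0  1  1  2  2  0  0  1  1  2  2  0  0  1  1  2  2  0  0  1  1
So g(21) = 1.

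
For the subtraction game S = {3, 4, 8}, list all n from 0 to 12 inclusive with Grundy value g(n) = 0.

0, 1, 2, 7, 12

Build the Grundy sequence with g(k) = mex{g(k−s) : s ∈ {3, 4, 8}, s ≤ k}:
g(0) = mex{} = 0
g(1) = mex{} = 0
g(2) = mex{} = 0
g(3) = mex{0} = 1
g(4) = mex{0} = 1
g(5) = mex{0} = 1
g(6) = mex{0,1} = 2
g(7) = mex{1} = 0
g(8) = mex{0,1} = 2
g(9) = mex{0,1,2} = 3
g(10) = mex{0,2} = 1
g(11) = mex{0,1,2} = 3
g(12) = mex{1,2,3} = 0
The P-positions (g = 0) in 0..12 are 0, 1, 2, 7, 12.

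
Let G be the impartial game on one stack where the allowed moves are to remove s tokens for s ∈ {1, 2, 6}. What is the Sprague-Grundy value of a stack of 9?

Compute g(0), g(1), … for moves {1, 2, 6}:
g(0) = mex{} = 0
g(1) = mex{0} = 1
g(2) = mex{0,1} = 2
g(3) = mex{1,2} = 0
g(4) = mex{0,2} = 1
g(5) = mex{0,1} = 2
g(6) = mex{0,1,2} = 3
g(7) = mex{1,2,3} = 0
g(8) = mex{0,2,3} = 1
g(9) = mex{0,1} = 2
So g(9) = 2.

2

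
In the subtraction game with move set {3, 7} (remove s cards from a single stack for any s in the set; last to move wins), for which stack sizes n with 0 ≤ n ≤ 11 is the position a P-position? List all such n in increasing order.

Build the Grundy sequence with g(k) = mex{g(k−s) : s ∈ {3, 7}, s ≤ k}:
g(0) = mex{} = 0
g(1) = mex{} = 0
g(2) = mex{} = 0
g(3) = mex{0} = 1
g(4) = mex{0} = 1
g(5) = mex{0} = 1
g(6) = mex{1} = 0
g(7) = mex{0,1} = 2
g(8) = mex{0,1} = 2
g(9) = mex{0} = 1
g(10) = mex{1,2} = 0
g(11) = mex{1,2} = 0
The P-positions (g = 0) in 0..11 are 0, 1, 2, 6, 10, 11.

0, 1, 2, 6, 10, 11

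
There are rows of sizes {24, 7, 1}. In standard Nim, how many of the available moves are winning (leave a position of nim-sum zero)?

Write each in binary and XOR column by column:
  11000  (24)
  00111  (7)
  00001  (1)
  -----
  11110  (30)
The overall nim-sum is X = 30. A row of size p has a winning move iff p XOR X < p (reduce it to p XOR X).
  24: 24 XOR 30 = 6 < 24 — winning move (to 6).
  7: 7 XOR 30 = 25 ≥ 7 — no move.
  1: 1 XOR 30 = 31 ≥ 1 — no move.
That gives 1 winning move.

1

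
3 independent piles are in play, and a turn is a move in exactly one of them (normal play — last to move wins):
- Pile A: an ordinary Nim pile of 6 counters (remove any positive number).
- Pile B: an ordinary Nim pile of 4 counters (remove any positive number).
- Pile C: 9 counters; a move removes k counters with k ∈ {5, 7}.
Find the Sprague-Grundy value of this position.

3

Pile A is a plain Nim pile of size 6, so its Grundy value is 6.
Pile B is a plain Nim pile of size 4, so its Grundy value is 4.
For pile C, compute g(0), g(1), … with moves {5, 7}:
k:     0  1  2  3  4  5  6  7  8  9
g(k):  0  0  0  0  0  1  1  1  1  1
So g(9) = 1.
By the Sprague-Grundy theorem, the Grundy value of a sum of independent games is the XOR of the component values.
Combined value = 6 XOR 4 XOR 1 = 3.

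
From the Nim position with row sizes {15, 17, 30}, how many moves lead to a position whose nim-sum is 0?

0

Compute the nim-sum pairwise:
15 ^ 17 = 30
30 ^ 30 = 0
The nim-sum is already 0, so every move leaves a nonzero nim-sum — there are no winning moves.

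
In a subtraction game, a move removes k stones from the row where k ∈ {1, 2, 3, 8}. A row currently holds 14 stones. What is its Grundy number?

1

Build the Grundy sequence with g(k) = mex{g(k−s) : s ∈ {1, 2, 3, 8}, s ≤ k}:
g(0) = mex{} = 0
g(1) = mex{0} = 1
g(2) = mex{0,1} = 2
g(3) = mex{0,1,2} = 3
g(4) = mex{1,2,3} = 0
g(5) = mex{0,2,3} = 1
g(6) = mex{0,1,3} = 2
g(7) = mex{0,1,2} = 3
g(8) = mex{0,1,2,3} = 4
g(9) = mex{1,2,3,4} = 0
g(10) = mex{0,2,3,4} = 1
g(11) = mex{0,1,3,4} = 2
g(12) = mex{0,1,2} = 3
g(13) = mex{1,2,3} = 0
g(14) = mex{0,2,3} = 1
So g(14) = 1.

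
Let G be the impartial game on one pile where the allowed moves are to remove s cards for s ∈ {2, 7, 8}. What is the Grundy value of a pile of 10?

0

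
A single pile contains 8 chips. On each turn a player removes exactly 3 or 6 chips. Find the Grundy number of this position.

2

Compute g(0), g(1), … for moves {3, 6}:
g(0) = mex{} = 0
g(1) = mex{} = 0
g(2) = mex{} = 0
g(3) = mex{0} = 1
g(4) = mex{0} = 1
g(5) = mex{0} = 1
g(6) = mex{0,1} = 2
g(7) = mex{0,1} = 2
g(8) = mex{0,1} = 2
So g(8) = 2.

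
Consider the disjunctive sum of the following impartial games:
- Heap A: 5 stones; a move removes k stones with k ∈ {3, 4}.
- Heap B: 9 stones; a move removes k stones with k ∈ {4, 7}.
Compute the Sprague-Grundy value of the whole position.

Grundy values for heap A (subtraction set {3, 4}):
k:     0  1  2  3  4  5
g(k):  0  0  0  1  1  1
So g(5) = 1.
Grundy values for heap B (subtraction set {4, 7}):
g(0) = mex{} = 0
g(1) = mex{} = 0
g(2) = mex{} = 0
g(3) = mex{} = 0
g(4) = mex{0} = 1
g(5) = mex{0} = 1
g(6) = mex{0} = 1
g(7) = mex{0} = 1
g(8) = mex{0,1} = 2
g(9) = mex{0,1} = 2
So g(9) = 2.
By the Sprague-Grundy theorem, the Grundy value of a sum of independent games is the XOR of the component values.
Combined value = 1 ⊕ 2 = 3.

3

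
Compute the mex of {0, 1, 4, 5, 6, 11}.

The values 0, 1 are all present; 2 is the first non-negative integer missing from the set.

2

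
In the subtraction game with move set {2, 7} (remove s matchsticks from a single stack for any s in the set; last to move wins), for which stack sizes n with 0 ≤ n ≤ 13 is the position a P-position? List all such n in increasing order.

0, 1, 4, 5, 9, 10, 13

Compute g(0), g(1), … for moves {2, 7}:
k:     0  1  2  3  4  5  6  7  8  9 10 11 12 13
g(k):  0  0  1  1  0  0  1  1  2  0  0  1  1  0
The P-positions (g = 0) in 0..13 are 0, 1, 4, 5, 9, 10, 13.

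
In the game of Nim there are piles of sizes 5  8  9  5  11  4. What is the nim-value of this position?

14

In binary:
  0101  (5)
  1000  (8)
  1001  (9)
  0101  (5)
  1011  (11)
  0100  (4)
  ----
  1110  (14)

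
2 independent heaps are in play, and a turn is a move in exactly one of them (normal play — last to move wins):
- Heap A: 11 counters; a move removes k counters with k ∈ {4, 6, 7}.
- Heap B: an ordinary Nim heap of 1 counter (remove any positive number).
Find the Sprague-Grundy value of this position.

1

Grundy values for heap A (subtraction set {4, 6, 7}):
g(0) = mex{} = 0
g(1) = mex{} = 0
g(2) = mex{} = 0
g(3) = mex{} = 0
g(4) = mex{0} = 1
g(5) = mex{0} = 1
g(6) = mex{0} = 1
g(7) = mex{0} = 1
g(8) = mex{0,1} = 2
g(9) = mex{0,1} = 2
g(10) = mex{0,1} = 2
g(11) = mex{1} = 0
So g(11) = 0.
Heap B is a plain Nim heap of size 1, so its Grundy value is 1.
By the Sprague-Grundy theorem, the Grundy value of a sum of independent games is the XOR of the component values.
Combined value = 0 ⊕ 1 = 1.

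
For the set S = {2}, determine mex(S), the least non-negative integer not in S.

0 is not in the set, so the mex is 0.

0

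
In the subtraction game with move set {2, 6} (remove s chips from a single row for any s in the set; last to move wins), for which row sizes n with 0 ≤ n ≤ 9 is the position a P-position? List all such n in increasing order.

0, 1, 4, 5, 8, 9

Build the Grundy sequence with g(k) = mex{g(k−s) : s ∈ {2, 6}, s ≤ k}:
g(0) = mex{} = 0
g(1) = mex{} = 0
g(2) = mex{0} = 1
g(3) = mex{0} = 1
g(4) = mex{1} = 0
g(5) = mex{1} = 0
g(6) = mex{0} = 1
g(7) = mex{0} = 1
g(8) = mex{1} = 0
g(9) = mex{1} = 0
The P-positions (g = 0) in 0..9 are 0, 1, 4, 5, 8, 9.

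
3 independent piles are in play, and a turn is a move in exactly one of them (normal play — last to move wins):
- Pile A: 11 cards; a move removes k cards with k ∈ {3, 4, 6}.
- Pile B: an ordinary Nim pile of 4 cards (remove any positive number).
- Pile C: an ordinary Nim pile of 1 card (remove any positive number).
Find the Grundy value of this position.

5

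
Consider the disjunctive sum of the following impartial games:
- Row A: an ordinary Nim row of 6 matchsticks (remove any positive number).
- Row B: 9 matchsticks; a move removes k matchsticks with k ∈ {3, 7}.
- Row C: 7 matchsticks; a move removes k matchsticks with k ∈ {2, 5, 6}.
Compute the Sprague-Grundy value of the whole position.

4

Row A is a plain Nim row of size 6, so its Grundy value is 6.
Build the Grundy sequence for row B with g(k) = mex{g(k−s) : s ∈ {3, 7}, s ≤ k}:
k:     0  1  2  3  4  5  6  7  8  9
g(k):  0  0  0  1  1  1  0  2  2  1
So g(9) = 1.
Build the Grundy sequence for row C with g(k) = mex{g(k−s) : s ∈ {2, 5, 6}, s ≤ k}:
k:     0  1  2  3  4  5  6  7
g(k):  0  0  1  1  0  2  1  3
So g(7) = 3.
By the Sprague-Grundy theorem, the Grundy value of a sum of independent games is the XOR of the component values.
Combined value = 6 ⊕ 1 ⊕ 3 = 4.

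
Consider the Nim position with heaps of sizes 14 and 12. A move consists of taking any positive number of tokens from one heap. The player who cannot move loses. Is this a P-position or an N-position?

Compute the nim-sum pairwise:
14 ^ 12 = 2
The nim-sum is 2 ≠ 0, so this is an N-position: the player to move can win.

N-position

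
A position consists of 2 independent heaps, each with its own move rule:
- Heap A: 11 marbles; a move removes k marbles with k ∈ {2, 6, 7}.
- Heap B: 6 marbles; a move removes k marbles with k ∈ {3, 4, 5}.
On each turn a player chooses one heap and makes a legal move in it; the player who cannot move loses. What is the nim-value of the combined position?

3

For heap A, compute g(0), g(1), … with moves {2, 6, 7}:
g(0) = mex{} = 0
g(1) = mex{} = 0
g(2) = mex{0} = 1
g(3) = mex{0} = 1
g(4) = mex{1} = 0
g(5) = mex{1} = 0
g(6) = mex{0} = 1
g(7) = mex{0} = 1
g(8) = mex{0,1} = 2
g(9) = mex{1} = 0
g(10) = mex{0,1,2} = 3
g(11) = mex{0} = 1
So g(11) = 1.
Build the Grundy sequence for heap B with g(k) = mex{g(k−s) : s ∈ {3, 4, 5}, s ≤ k}:
k:     0  1  2  3  4  5  6
g(k):  0  0  0  1  1  1  2
So g(6) = 2.
By the Sprague-Grundy theorem, the Grundy value of a sum of independent games is the XOR of the component values.
Combined value = 1 ⊕ 2 = 3.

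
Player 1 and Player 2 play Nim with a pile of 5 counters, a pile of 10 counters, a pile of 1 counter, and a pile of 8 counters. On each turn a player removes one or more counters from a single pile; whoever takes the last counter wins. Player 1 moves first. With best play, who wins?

Player 1 wins

Nim-sum: 5 XOR 10 XOR 1 XOR 8 = 6.
The nim-sum is 6 ≠ 0, so this is an N-position: the player to move can win; Player 1 has a winning move.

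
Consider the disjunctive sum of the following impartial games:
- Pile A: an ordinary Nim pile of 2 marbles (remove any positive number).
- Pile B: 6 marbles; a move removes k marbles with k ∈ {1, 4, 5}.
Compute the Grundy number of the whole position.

0

Pile A is a plain Nim pile of size 2, so its Grundy value is 2.
Grundy values for pile B (subtraction set {1, 4, 5}):
k:     0  1  2  3  4  5  6
g(k):  0  1  0  1  2  3  2
So g(6) = 2.
By the Sprague-Grundy theorem, the Grundy value of a sum of independent games is the XOR of the component values.
Combined value = 2 XOR 2 = 0.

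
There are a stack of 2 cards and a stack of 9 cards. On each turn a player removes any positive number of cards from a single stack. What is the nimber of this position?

11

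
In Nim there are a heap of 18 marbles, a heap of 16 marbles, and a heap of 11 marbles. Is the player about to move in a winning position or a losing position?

Nim-sum: 18 ^ 16 ^ 11 = 9.
The nim-sum is 9 ≠ 0, so this is an N-position: the player to move can win.

Winning position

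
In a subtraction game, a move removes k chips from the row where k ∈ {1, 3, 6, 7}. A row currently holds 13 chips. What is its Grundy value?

Build the Grundy sequence with g(k) = mex{g(k−s) : s ∈ {1, 3, 6, 7}, s ≤ k}:
g(0) = mex{} = 0
g(1) = mex{0} = 1
g(2) = mex{1} = 0
g(3) = mex{0} = 1
g(4) = mex{1} = 0
g(5) = mex{0} = 1
g(6) = mex{0,1} = 2
g(7) = mex{0,1,2} = 3
g(8) = mex{0,1,3} = 2
g(9) = mex{0,1,2} = 3
g(10) = mex{0,1,3} = 2
g(11) = mex{0,1,2} = 3
g(12) = mex{1,2,3} = 0
g(13) = mex{0,2,3} = 1
So g(13) = 1.

1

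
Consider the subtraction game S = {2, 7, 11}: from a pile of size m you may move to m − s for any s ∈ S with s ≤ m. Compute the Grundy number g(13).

0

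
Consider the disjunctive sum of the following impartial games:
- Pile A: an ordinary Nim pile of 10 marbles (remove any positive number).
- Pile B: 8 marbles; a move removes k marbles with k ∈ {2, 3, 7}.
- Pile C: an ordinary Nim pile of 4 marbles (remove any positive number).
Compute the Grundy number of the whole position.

Pile A is a plain Nim pile of size 10, so its Grundy value is 10.
For pile B, compute g(0), g(1), … with moves {2, 3, 7}:
g(0) = mex{} = 0
g(1) = mex{} = 0
g(2) = mex{0} = 1
g(3) = mex{0} = 1
g(4) = mex{0,1} = 2
g(5) = mex{1} = 0
g(6) = mex{1,2} = 0
g(7) = mex{0,2} = 1
g(8) = mex{0} = 1
So g(8) = 1.
Pile C is a plain Nim pile of size 4, so its Grundy value is 4.
The value of a disjunctive sum is the nim-sum of the parts.
Combined value = 10 ⊕ 1 ⊕ 4 = 15.

15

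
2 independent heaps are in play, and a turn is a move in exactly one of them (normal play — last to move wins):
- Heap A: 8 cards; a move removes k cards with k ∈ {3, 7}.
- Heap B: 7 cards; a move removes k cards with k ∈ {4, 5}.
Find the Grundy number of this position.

3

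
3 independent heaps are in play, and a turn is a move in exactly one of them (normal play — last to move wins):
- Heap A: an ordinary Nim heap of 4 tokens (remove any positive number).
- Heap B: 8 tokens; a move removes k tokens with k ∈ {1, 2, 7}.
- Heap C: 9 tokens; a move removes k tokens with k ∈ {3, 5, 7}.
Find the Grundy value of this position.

Heap A is a plain Nim heap of size 4, so its Grundy value is 4.
Grundy values for heap B (subtraction set {1, 2, 7}):
g(0) = mex{} = 0
g(1) = mex{0} = 1
g(2) = mex{0,1} = 2
g(3) = mex{1,2} = 0
g(4) = mex{0,2} = 1
g(5) = mex{0,1} = 2
g(6) = mex{1,2} = 0
g(7) = mex{0,2} = 1
g(8) = mex{0,1} = 2
So g(8) = 2.
Grundy values for heap C (subtraction set {3, 5, 7}):
g(0) = mex{} = 0
g(1) = mex{} = 0
g(2) = mex{} = 0
g(3) = mex{0} = 1
g(4) = mex{0} = 1
g(5) = mex{0} = 1
g(6) = mex{0,1} = 2
g(7) = mex{0,1} = 2
g(8) = mex{0,1} = 2
g(9) = mex{0,1,2} = 3
So g(9) = 3.
By the Sprague-Grundy theorem, the Grundy value of a sum of independent games is the XOR of the component values.
Combined value = 4 XOR 2 XOR 3 = 5.

5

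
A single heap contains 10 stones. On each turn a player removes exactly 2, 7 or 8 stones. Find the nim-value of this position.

0

Grundy values for subtraction set {2, 7, 8}:
k:     0  1  2  3  4  5  6  7  8  9 10
g(k):  0  0  1  1  0  0  1  1  2  2  0
So g(10) = 0.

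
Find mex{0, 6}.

0 is in the set but 1 is not, so the mex is 1.

1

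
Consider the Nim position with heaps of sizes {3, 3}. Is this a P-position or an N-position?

Write each in binary and XOR column by column:
  11  (3)
  11  (3)
  --
  00  (0)
The nim-sum is 0, so this is a P-position: the player to move is in a losing position under optimal play.

P-position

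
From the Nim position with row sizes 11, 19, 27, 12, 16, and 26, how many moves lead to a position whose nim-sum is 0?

Bitwise XOR of the heap sizes:
  01011  (11)
  10011  (19)
  11011  (27)
  01100  (12)
  10000  (16)
  11010  (26)
  -----
  00101  (5)
The overall nim-sum is X = 5. A row of size p has a winning move iff p XOR X < p (reduce it to p XOR X).
  11: 11 XOR 5 = 14 ≥ 11 — no move.
  19: 19 XOR 5 = 22 ≥ 19 — no move.
  27: 27 XOR 5 = 30 ≥ 27 — no move.
  12: 12 XOR 5 = 9 < 12 — winning move (to 9).
  16: 16 XOR 5 = 21 ≥ 16 — no move.
  26: 26 XOR 5 = 31 ≥ 26 — no move.
That gives 1 winning move.

1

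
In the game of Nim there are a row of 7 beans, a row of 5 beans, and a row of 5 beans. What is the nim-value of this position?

Bitwise XOR of the heap sizes:
  111  (7)
  101  (5)
  101  (5)
  ---
  111  (7)

7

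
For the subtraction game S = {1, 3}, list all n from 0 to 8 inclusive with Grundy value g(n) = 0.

0, 2, 4, 6, 8

Compute g(0), g(1), … for moves {1, 3}:
g(0) = mex{} = 0
g(1) = mex{0} = 1
g(2) = mex{1} = 0
g(3) = mex{0} = 1
g(4) = mex{1} = 0
g(5) = mex{0} = 1
g(6) = mex{1} = 0
g(7) = mex{0} = 1
g(8) = mex{1} = 0
The P-positions (g = 0) in 0..8 are 0, 2, 4, 6, 8.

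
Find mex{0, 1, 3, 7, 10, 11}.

The values 0, 1 are all present; 2 is the first non-negative integer missing from the set.

2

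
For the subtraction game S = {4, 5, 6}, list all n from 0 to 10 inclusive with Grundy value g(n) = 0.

0, 1, 2, 3, 10

Compute g(0), g(1), … for moves {4, 5, 6}:
k:     0  1  2  3  4  5  6  7  8  9 10
g(k):  0  0  0  0  1  1  1  1  2  2  0
The P-positions (g = 0) in 0..10 are 0, 1, 2, 3, 10.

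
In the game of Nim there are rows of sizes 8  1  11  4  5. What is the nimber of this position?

3

Compute the nim-sum pairwise:
8 XOR 1 = 9
9 XOR 11 = 2
2 XOR 4 = 6
6 XOR 5 = 3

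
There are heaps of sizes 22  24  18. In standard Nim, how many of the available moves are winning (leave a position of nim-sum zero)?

3

Compute the nim-sum pairwise:
22 ^ 24 = 14
14 ^ 18 = 28
The overall nim-sum is X = 28. A heap of size p has a winning move iff p XOR X < p (reduce it to p XOR X).
  22: 22 XOR 28 = 10 < 22 — winning move (to 10).
  24: 24 XOR 28 = 4 < 24 — winning move (to 4).
  18: 18 XOR 28 = 14 < 18 — winning move (to 14).
That gives 3 winning moves.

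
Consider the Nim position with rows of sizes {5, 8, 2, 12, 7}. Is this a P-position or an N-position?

Compute the nim-sum pairwise:
5 XOR 8 = 13
13 XOR 2 = 15
15 XOR 12 = 3
3 XOR 7 = 4
The nim-sum is 4 ≠ 0, so this is an N-position: the player to move can win.

N-position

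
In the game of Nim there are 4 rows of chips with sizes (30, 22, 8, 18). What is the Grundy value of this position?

18

Write each in binary and XOR column by column:
  11110  (30)
  10110  (22)
  01000  (8)
  10010  (18)
  -----
  10010  (18)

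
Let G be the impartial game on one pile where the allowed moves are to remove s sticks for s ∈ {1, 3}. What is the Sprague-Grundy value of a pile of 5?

Grundy values for subtraction set {1, 3}:
k:     0  1  2  3  4  5
g(k):  0  1  0  1  0  1
So g(5) = 1.

1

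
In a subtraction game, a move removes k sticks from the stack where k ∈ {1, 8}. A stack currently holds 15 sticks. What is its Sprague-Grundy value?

Compute g(0), g(1), … for moves {1, 8}:
k:     0  1  2  3  4  5  6  7  8  9 10 11 12 13 14 15
g(k):  0  1  0  1  0  1  0  1  2  0  1  0  1  0  1  0
So g(15) = 0.

0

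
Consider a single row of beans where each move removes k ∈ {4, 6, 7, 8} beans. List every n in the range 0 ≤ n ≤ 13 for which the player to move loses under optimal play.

Grundy values for subtraction set {4, 6, 7, 8}:
g(0) = mex{} = 0
g(1) = mex{} = 0
g(2) = mex{} = 0
g(3) = mex{} = 0
g(4) = mex{0} = 1
g(5) = mex{0} = 1
g(6) = mex{0} = 1
g(7) = mex{0} = 1
g(8) = mex{0,1} = 2
g(9) = mex{0,1} = 2
g(10) = mex{0,1} = 2
g(11) = mex{0,1} = 2
g(12) = mex{1,2} = 0
g(13) = mex{1,2} = 0
The P-positions (g = 0) in 0..13 are 0, 1, 2, 3, 12, 13.

0, 1, 2, 3, 12, 13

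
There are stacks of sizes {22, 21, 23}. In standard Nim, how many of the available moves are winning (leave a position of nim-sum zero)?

3

Write each in binary and XOR column by column:
  10110  (22)
  10101  (21)
  10111  (23)
  -----
  10100  (20)
The overall nim-sum is X = 20. A stack of size p has a winning move iff p XOR X < p (reduce it to p XOR X).
  22: 22 XOR 20 = 2 < 22 — winning move (to 2).
  21: 21 XOR 20 = 1 < 21 — winning move (to 1).
  23: 23 XOR 20 = 3 < 23 — winning move (to 3).
That gives 3 winning moves.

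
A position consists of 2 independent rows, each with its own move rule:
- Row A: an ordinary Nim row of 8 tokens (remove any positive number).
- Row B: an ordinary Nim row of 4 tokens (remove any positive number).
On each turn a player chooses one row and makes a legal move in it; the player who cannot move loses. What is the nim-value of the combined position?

Row A is a plain Nim row of size 8, so its Grundy value is 8.
Row B is a plain Nim row of size 4, so its Grundy value is 4.
By the Sprague-Grundy theorem, the Grundy value of a sum of independent games is the XOR of the component values.
Combined value = 8 ⊕ 4 = 12.

12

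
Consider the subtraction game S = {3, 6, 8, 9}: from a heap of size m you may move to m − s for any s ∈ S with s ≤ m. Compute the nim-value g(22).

3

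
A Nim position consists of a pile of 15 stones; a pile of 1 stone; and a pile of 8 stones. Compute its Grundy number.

6

Nim-sum: 15 ⊕ 1 ⊕ 8 = 6.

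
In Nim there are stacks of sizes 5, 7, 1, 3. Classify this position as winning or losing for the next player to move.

Losing position

In binary:
  101  (5)
  111  (7)
  001  (1)
  011  (3)
  ---
  000  (0)
The nim-sum is 0, so this is a P-position: the player to move is in a losing position under optimal play.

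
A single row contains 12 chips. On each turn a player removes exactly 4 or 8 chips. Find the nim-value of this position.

0

Build the Grundy sequence with g(k) = mex{g(k−s) : s ∈ {4, 8}, s ≤ k}:
k:     0  1  2  3  4  5  6  7  8  9 10 11 12
g(k):  0  0  0  0  1  1  1  1  2  2  2  2  0
So g(12) = 0.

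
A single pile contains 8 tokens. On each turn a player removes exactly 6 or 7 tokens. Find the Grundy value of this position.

1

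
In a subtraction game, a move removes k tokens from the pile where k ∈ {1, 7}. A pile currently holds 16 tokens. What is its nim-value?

0

Compute g(0), g(1), … for moves {1, 7}:
k:     0  1  2  3  4  5  6  7  8  9 10 11 12 13 14 15 16
g(k):  0  1  0  1  0  1  0  1  0  1  0  1  0  1  0  1  0
So g(16) = 0.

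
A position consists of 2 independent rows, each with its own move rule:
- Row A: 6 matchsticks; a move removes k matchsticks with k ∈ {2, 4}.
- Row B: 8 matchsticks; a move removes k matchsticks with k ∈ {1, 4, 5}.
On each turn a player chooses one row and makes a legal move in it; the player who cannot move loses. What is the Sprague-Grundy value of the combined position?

For row A, compute g(0), g(1), … with moves {2, 4}:
g(0) = mex{} = 0
g(1) = mex{} = 0
g(2) = mex{0} = 1
g(3) = mex{0} = 1
g(4) = mex{0,1} = 2
g(5) = mex{0,1} = 2
g(6) = mex{1,2} = 0
So g(6) = 0.
Build the Grundy sequence for row B with g(k) = mex{g(k−s) : s ∈ {1, 4, 5}, s ≤ k}:
k:     0  1  2  3  4  5  6  7  8
g(k):  0  1  0  1  2  3  2  3  0
So g(8) = 0.
The value of a disjunctive sum is the nim-sum of the parts.
Combined value = 0 XOR 0 = 0.

0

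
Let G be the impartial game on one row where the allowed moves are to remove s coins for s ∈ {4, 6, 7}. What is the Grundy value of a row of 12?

Build the Grundy sequence with g(k) = mex{g(k−s) : s ∈ {4, 6, 7}, s ≤ k}:
g(0) = mex{} = 0
g(1) = mex{} = 0
g(2) = mex{} = 0
g(3) = mex{} = 0
g(4) = mex{0} = 1
g(5) = mex{0} = 1
g(6) = mex{0} = 1
g(7) = mex{0} = 1
g(8) = mex{0,1} = 2
g(9) = mex{0,1} = 2
g(10) = mex{0,1} = 2
g(11) = mex{1} = 0
g(12) = mex{1,2} = 0
So g(12) = 0.

0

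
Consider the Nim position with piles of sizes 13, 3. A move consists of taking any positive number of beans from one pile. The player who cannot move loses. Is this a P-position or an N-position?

N-position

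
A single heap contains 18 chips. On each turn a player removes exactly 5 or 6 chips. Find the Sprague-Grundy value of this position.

1

Compute g(0), g(1), … for moves {5, 6}:
k:     0  1  2  3  4  5  6  7  8  9 10 11 12 13 14 15 16 17 18
g(k):  0  0  0  0  0  1  1  1  1  1  2  0  0  0  0  0  1  1  1
So g(18) = 1.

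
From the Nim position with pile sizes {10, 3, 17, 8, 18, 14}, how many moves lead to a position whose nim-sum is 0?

Compute the nim-sum pairwise:
10 ^ 3 = 9
9 ^ 17 = 24
24 ^ 8 = 16
16 ^ 18 = 2
2 ^ 14 = 12
The overall nim-sum is X = 12. A pile of size p has a winning move iff p XOR X < p (reduce it to p XOR X).
  10: 10 XOR 12 = 6 < 10 — winning move (to 6).
  3: 3 XOR 12 = 15 ≥ 3 — no move.
  17: 17 XOR 12 = 29 ≥ 17 — no move.
  8: 8 XOR 12 = 4 < 8 — winning move (to 4).
  18: 18 XOR 12 = 30 ≥ 18 — no move.
  14: 14 XOR 12 = 2 < 14 — winning move (to 2).
That gives 3 winning moves.

3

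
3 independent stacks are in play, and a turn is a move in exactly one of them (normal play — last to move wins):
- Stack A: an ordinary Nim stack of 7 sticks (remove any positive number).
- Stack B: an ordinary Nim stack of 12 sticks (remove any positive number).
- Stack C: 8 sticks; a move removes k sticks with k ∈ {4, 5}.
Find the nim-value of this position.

Stack A is a plain Nim stack of size 7, so its Grundy value is 7.
Stack B is a plain Nim stack of size 12, so its Grundy value is 12.
Build the Grundy sequence for stack C with g(k) = mex{g(k−s) : s ∈ {4, 5}, s ≤ k}:
k:     0  1  2  3  4  5  6  7  8
g(k):  0  0  0  0  1  1  1  1  2
So g(8) = 2.
The value of a disjunctive sum is the nim-sum of the parts.
Combined value = 7 ⊕ 12 ⊕ 2 = 9.

9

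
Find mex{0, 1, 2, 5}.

3

The values 0, 1, 2 are all present; 3 is the first non-negative integer missing from the set.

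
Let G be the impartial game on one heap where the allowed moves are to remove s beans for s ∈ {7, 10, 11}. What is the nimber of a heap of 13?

1

Grundy values for subtraction set {7, 10, 11}:
k:     0  1  2  3  4  5  6  7  8  9 10 11 12 13
g(k):  0  0  0  0  0  0  0  1  1  1  1  1  1  1
So g(13) = 1.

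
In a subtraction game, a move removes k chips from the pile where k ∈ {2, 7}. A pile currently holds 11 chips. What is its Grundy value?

Compute g(0), g(1), … for moves {2, 7}:
k:     0  1  2  3  4  5  6  7  8  9 10 11
g(k):  0  0  1  1  0  0  1  1  2  0  0  1
So g(11) = 1.

1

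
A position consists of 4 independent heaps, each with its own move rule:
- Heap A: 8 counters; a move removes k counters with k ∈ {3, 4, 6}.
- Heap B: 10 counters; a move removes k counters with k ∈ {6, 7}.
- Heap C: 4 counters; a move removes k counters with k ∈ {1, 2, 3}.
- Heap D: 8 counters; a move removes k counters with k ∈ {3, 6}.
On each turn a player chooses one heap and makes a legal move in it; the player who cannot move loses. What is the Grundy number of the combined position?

1

For heap A, compute g(0), g(1), … with moves {3, 4, 6}:
g(0) = mex{} = 0
g(1) = mex{} = 0
g(2) = mex{} = 0
g(3) = mex{0} = 1
g(4) = mex{0} = 1
g(5) = mex{0} = 1
g(6) = mex{0,1} = 2
g(7) = mex{0,1} = 2
g(8) = mex{0,1} = 2
So g(8) = 2.
For heap B, compute g(0), g(1), … with moves {6, 7}:
k:     0  1  2  3  4  5  6  7  8  9 10
g(k):  0  0  0  0  0  0  1  1  1  1  1
So g(10) = 1.
Grundy values for heap C (subtraction set {1, 2, 3}):
g(0) = mex{} = 0
g(1) = mex{0} = 1
g(2) = mex{0,1} = 2
g(3) = mex{0,1,2} = 3
g(4) = mex{1,2,3} = 0
So g(4) = 0.
For heap D, compute g(0), g(1), … with moves {3, 6}:
k:     0  1  2  3  4  5  6  7  8
g(k):  0  0  0  1  1  1  2  2  2
So g(8) = 2.
The value of a disjunctive sum is the nim-sum of the parts.
Combined value = 2 ⊕ 1 ⊕ 0 ⊕ 2 = 1.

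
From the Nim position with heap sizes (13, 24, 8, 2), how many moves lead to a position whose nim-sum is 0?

Bitwise XOR of the heap sizes:
  01101  (13)
  11000  (24)
  01000  (8)
  00010  (2)
  -----
  11111  (31)
The overall nim-sum is X = 31. A heap of size p has a winning move iff p XOR X < p (reduce it to p XOR X).
  13: 13 XOR 31 = 18 ≥ 13 — no move.
  24: 24 XOR 31 = 7 < 24 — winning move (to 7).
  8: 8 XOR 31 = 23 ≥ 8 — no move.
  2: 2 XOR 31 = 29 ≥ 2 — no move.
That gives 1 winning move.

1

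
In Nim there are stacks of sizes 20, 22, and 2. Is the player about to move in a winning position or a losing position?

Losing position

Nim-sum: 20 XOR 22 XOR 2 = 0.
The nim-sum is 0, so this is a P-position: the player to move is in a losing position under optimal play.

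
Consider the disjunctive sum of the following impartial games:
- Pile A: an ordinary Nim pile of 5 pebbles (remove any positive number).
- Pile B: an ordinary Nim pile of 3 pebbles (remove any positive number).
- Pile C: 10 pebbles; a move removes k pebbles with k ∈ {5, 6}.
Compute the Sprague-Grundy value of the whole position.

Pile A is a plain Nim pile of size 5, so its Grundy value is 5.
Pile B is a plain Nim pile of size 3, so its Grundy value is 3.
Build the Grundy sequence for pile C with g(k) = mex{g(k−s) : s ∈ {5, 6}, s ≤ k}:
g(0) = mex{} = 0
g(1) = mex{} = 0
g(2) = mex{} = 0
g(3) = mex{} = 0
g(4) = mex{} = 0
g(5) = mex{0} = 1
g(6) = mex{0} = 1
g(7) = mex{0} = 1
g(8) = mex{0} = 1
g(9) = mex{0} = 1
g(10) = mex{0,1} = 2
So g(10) = 2.
The value of a disjunctive sum is the nim-sum of the parts.
Combined value = 5 XOR 3 XOR 2 = 4.

4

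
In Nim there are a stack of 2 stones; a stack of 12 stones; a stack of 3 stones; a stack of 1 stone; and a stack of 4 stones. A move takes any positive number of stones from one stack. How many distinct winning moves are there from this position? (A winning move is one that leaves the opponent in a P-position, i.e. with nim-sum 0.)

1

Nim-sum: 2 ⊕ 12 ⊕ 3 ⊕ 1 ⊕ 4 = 8.
The overall nim-sum is X = 8. A stack of size p has a winning move iff p XOR X < p (reduce it to p XOR X).
  2: 2 XOR 8 = 10 ≥ 2 — no move.
  12: 12 XOR 8 = 4 < 12 — winning move (to 4).
  3: 3 XOR 8 = 11 ≥ 3 — no move.
  1: 1 XOR 8 = 9 ≥ 1 — no move.
  4: 4 XOR 8 = 12 ≥ 4 — no move.
That gives 1 winning move.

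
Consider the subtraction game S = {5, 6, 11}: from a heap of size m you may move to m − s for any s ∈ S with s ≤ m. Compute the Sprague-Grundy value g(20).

0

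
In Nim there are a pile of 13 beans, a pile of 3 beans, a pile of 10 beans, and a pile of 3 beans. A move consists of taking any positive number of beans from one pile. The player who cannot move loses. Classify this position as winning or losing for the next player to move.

Nim-sum: 13 XOR 3 XOR 10 XOR 3 = 7.
The nim-sum is 7 ≠ 0, so this is an N-position: the player to move can win.

Winning position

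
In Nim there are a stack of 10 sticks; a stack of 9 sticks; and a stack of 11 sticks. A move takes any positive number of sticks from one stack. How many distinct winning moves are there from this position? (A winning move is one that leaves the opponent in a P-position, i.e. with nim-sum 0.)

Compute the nim-sum pairwise:
10 ^ 9 = 3
3 ^ 11 = 8
The overall nim-sum is X = 8. A stack of size p has a winning move iff p XOR X < p (reduce it to p XOR X).
  10: 10 XOR 8 = 2 < 10 — winning move (to 2).
  9: 9 XOR 8 = 1 < 9 — winning move (to 1).
  11: 11 XOR 8 = 3 < 11 — winning move (to 3).
That gives 3 winning moves.

3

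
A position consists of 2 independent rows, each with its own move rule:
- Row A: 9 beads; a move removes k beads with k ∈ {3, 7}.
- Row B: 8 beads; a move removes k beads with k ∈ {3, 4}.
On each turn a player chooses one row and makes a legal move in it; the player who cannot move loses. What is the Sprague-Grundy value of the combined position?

Build the Grundy sequence for row A with g(k) = mex{g(k−s) : s ∈ {3, 7}, s ≤ k}:
k:     0  1  2  3  4  5  6  7  8  9
g(k):  0  0  0  1  1  1  0  2  2  1
So g(9) = 1.
For row B, compute g(0), g(1), … with moves {3, 4}:
k:     0  1  2  3  4  5  6  7  8
g(k):  0  0  0  1  1  1  2  0  0
So g(8) = 0.
The value of a disjunctive sum is the nim-sum of the parts.
Combined value = 1 ⊕ 0 = 1.

1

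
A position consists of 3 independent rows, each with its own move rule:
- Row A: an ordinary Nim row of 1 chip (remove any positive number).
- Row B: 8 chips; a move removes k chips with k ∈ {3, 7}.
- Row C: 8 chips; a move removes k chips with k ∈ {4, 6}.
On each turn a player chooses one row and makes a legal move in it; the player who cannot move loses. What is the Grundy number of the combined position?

1

Row A is a plain Nim row of size 1, so its Grundy value is 1.
For row B, compute g(0), g(1), … with moves {3, 7}:
g(0) = mex{} = 0
g(1) = mex{} = 0
g(2) = mex{} = 0
g(3) = mex{0} = 1
g(4) = mex{0} = 1
g(5) = mex{0} = 1
g(6) = mex{1} = 0
g(7) = mex{0,1} = 2
g(8) = mex{0,1} = 2
So g(8) = 2.
Grundy values for row C (subtraction set {4, 6}):
k:     0  1  2  3  4  5  6  7  8
g(k):  0  0  0  0  1  1  1  1  2
So g(8) = 2.
The value of a disjunctive sum is the nim-sum of the parts.
Combined value = 1 ⊕ 2 ⊕ 2 = 1.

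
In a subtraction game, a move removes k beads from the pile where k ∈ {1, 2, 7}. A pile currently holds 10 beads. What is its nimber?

Compute g(0), g(1), … for moves {1, 2, 7}:
k:     0  1  2  3  4  5  6  7  8  9 10
g(k):  0  1  2  0  1  2  0  1  2  0  1
So g(10) = 1.

1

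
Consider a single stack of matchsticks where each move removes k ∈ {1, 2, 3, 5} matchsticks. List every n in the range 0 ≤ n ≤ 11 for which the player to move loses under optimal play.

0, 4, 8

Compute g(0), g(1), … for moves {1, 2, 3, 5}:
k:     0  1  2  3  4  5  6  7  8  9 10 11
g(k):  0  1  2  3  0  1  2  3  0  1  2  3
The P-positions (g = 0) in 0..11 are 0, 4, 8.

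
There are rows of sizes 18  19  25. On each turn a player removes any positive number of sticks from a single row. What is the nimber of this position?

24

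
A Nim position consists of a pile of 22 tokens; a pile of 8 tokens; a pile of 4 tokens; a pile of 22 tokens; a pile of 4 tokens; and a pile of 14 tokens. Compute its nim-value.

6

Nim-sum: 22 XOR 8 XOR 4 XOR 22 XOR 4 XOR 14 = 6.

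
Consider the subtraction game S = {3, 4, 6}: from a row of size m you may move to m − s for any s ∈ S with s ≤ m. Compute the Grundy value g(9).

Compute g(0), g(1), … for moves {3, 4, 6}:
g(0) = mex{} = 0
g(1) = mex{} = 0
g(2) = mex{} = 0
g(3) = mex{0} = 1
g(4) = mex{0} = 1
g(5) = mex{0} = 1
g(6) = mex{0,1} = 2
g(7) = mex{0,1} = 2
g(8) = mex{0,1} = 2
g(9) = mex{1,2} = 0
So g(9) = 0.

0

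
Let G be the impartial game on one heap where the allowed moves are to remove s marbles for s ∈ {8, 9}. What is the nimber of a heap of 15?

1

Build the Grundy sequence with g(k) = mex{g(k−s) : s ∈ {8, 9}, s ≤ k}:
k:     0  1  2  3  4  5  6  7  8  9 10 11 12 13 14 15
g(k):  0  0  0  0  0  0  0  0  1  1  1  1  1  1  1  1
So g(15) = 1.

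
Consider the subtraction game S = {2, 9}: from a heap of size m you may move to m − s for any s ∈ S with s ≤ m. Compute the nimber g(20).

2

Build the Grundy sequence with g(k) = mex{g(k−s) : s ∈ {2, 9}, s ≤ k}:
k:     0  1  2  3  4  5  6  7  8  9 10 11 12 13 14 15 16 17 18 19 20
g(k):  0  0  1  1  0  0  1  1  0  2  1  0  0  1  1  0  0  1  1  0  2
So g(20) = 2.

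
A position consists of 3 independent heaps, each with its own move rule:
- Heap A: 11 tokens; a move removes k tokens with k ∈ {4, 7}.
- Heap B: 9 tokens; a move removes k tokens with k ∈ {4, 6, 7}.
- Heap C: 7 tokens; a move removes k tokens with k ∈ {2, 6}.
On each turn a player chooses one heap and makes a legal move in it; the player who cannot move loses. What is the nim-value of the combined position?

For heap A, compute g(0), g(1), … with moves {4, 7}:
k:     0  1  2  3  4  5  6  7  8  9 10 11
g(k):  0  0  0  0  1  1  1  1  2  2  2  0
So g(11) = 0.
Grundy values for heap B (subtraction set {4, 6, 7}):
g(0) = mex{} = 0
g(1) = mex{} = 0
g(2) = mex{} = 0
g(3) = mex{} = 0
g(4) = mex{0} = 1
g(5) = mex{0} = 1
g(6) = mex{0} = 1
g(7) = mex{0} = 1
g(8) = mex{0,1} = 2
g(9) = mex{0,1} = 2
So g(9) = 2.
Grundy values for heap C (subtraction set {2, 6}):
k:     0  1  2  3  4  5  6  7
g(k):  0  0  1  1  0  0  1  1
So g(7) = 1.
The value of a disjunctive sum is the nim-sum of the parts.
Combined value = 0 ⊕ 2 ⊕ 1 = 3.

3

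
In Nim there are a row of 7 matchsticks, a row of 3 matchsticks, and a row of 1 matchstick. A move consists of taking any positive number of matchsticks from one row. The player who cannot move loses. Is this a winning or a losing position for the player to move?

Winning position

Bitwise XOR of the heap sizes:
  111  (7)
  011  (3)
  001  (1)
  ---
  101  (5)
The nim-sum is 5 ≠ 0, so this is an N-position: the player to move can win.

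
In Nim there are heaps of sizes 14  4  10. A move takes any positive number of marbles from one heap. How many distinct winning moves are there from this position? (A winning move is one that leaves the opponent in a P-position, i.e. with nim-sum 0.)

Nim-sum: 14 ⊕ 4 ⊕ 10 = 0.
The nim-sum is already 0, so every move leaves a nonzero nim-sum — there are no winning moves.

0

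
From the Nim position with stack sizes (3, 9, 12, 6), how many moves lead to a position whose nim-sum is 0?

0

Nim-sum: 3 ⊕ 9 ⊕ 12 ⊕ 6 = 0.
The nim-sum is already 0, so every move leaves a nonzero nim-sum — there are no winning moves.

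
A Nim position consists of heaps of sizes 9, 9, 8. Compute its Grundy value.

8

Nim-sum: 9 ⊕ 9 ⊕ 8 = 8.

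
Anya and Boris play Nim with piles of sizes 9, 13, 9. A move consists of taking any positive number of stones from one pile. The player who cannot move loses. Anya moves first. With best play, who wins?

Nim-sum: 9 XOR 13 XOR 9 = 13.
The nim-sum is 13 ≠ 0, so this is an N-position: the player to move can win; Anya has a winning move.

Anya wins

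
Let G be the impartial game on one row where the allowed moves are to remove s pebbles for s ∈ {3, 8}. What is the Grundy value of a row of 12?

Build the Grundy sequence with g(k) = mex{g(k−s) : s ∈ {3, 8}, s ≤ k}:
g(0) = mex{} = 0
g(1) = mex{} = 0
g(2) = mex{} = 0
g(3) = mex{0} = 1
g(4) = mex{0} = 1
g(5) = mex{0} = 1
g(6) = mex{1} = 0
g(7) = mex{1} = 0
g(8) = mex{0,1} = 2
g(9) = mex{0} = 1
g(10) = mex{0} = 1
g(11) = mex{1,2} = 0
g(12) = mex{1} = 0
So g(12) = 0.

0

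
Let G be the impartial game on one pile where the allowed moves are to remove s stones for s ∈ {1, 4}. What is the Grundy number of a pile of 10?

0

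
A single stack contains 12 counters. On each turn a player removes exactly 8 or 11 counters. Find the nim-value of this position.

Compute g(0), g(1), … for moves {8, 11}:
g(0) = mex{} = 0
g(1) = mex{} = 0
g(2) = mex{} = 0
g(3) = mex{} = 0
g(4) = mex{} = 0
g(5) = mex{} = 0
g(6) = mex{} = 0
g(7) = mex{} = 0
g(8) = mex{0} = 1
g(9) = mex{0} = 1
g(10) = mex{0} = 1
g(11) = mex{0} = 1
g(12) = mex{0} = 1
So g(12) = 1.

1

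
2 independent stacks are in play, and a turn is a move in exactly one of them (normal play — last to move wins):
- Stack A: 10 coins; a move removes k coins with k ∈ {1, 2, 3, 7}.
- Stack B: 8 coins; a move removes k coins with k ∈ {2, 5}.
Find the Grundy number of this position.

2

Grundy values for stack A (subtraction set {1, 2, 3, 7}):
k:     0  1  2  3  4  5  6  7  8  9 10
g(k):  0  1  2  3  0  1  2  3  0  1  2
So g(10) = 2.
Grundy values for stack B (subtraction set {2, 5}):
k:     0  1  2  3  4  5  6  7  8
g(k):  0  0  1  1  0  2  1  0  0
So g(8) = 0.
By the Sprague-Grundy theorem, the Grundy value of a sum of independent games is the XOR of the component values.
Combined value = 2 ⊕ 0 = 2.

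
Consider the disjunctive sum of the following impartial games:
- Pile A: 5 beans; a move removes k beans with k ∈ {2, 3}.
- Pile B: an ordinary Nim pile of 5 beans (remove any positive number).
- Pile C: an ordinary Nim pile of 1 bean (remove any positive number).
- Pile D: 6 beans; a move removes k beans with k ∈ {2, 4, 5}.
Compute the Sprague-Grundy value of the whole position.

7

Build the Grundy sequence for pile A with g(k) = mex{g(k−s) : s ∈ {2, 3}, s ≤ k}:
k:     0  1  2  3  4  5
g(k):  0  0  1  1  2  0
So g(5) = 0.
Pile B is a plain Nim pile of size 5, so its Grundy value is 5.
Pile C is a plain Nim pile of size 1, so its Grundy value is 1.
For pile D, compute g(0), g(1), … with moves {2, 4, 5}:
k:     0  1  2  3  4  5  6
g(k):  0  0  1  1  2  2  3
So g(6) = 3.
By the Sprague-Grundy theorem, the Grundy value of a sum of independent games is the XOR of the component values.
Combined value = 0 ⊕ 5 ⊕ 1 ⊕ 3 = 7.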